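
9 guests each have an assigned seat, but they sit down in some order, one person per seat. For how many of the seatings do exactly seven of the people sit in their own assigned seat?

36

Choose which 7 of the 9 are fixed: C(9,7) = 36.
The other 2 form a derangement: !2 = 1.
Total: 36 × 1 = 36.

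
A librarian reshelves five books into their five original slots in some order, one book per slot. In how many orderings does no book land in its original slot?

44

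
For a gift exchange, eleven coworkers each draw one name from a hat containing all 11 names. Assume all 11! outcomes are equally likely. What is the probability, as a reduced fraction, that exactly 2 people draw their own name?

16687/90720

Favorable outcomes: C(11,2)·!9 = 55·133496 = 7342280.
Total outcomes: 11! = 39916800.
Probability = 7342280/39916800 = 16687/90720.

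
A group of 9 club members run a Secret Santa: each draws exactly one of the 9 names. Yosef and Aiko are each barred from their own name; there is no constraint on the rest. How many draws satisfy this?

Inclusion-exclusion on the 2 forbidden self-matches:
Σ_{j=0}^{2} (-1)^j C(2,j)(9-j)!
= C(2,0)·9! - C(2,1)·8! + C(2,2)·7!
= 362880 - 80640 + 5040
= 287280

287280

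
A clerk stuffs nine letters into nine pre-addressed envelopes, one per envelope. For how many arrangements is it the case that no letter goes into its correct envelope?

The subfactorial !9 = [9!/e] (nearest integer).
9! = 362880, and 362880/e ≈ 133496.09, so !9 = 133496.

133496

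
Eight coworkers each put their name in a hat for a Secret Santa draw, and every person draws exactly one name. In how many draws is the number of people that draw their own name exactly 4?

630

Choose which 4 of the 8 are fixed: C(8,4) = 70.
The remaining 4 must be deranged: !4 = 9.
Total: 70 × 9 = 630.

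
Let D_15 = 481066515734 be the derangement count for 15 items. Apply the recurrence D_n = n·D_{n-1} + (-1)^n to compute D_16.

D_16 = 16·481066515734 + 1 = 7697064251745.

7697064251745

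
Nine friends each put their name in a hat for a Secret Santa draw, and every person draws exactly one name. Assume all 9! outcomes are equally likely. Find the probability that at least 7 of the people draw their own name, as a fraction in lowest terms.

Favorable outcomes: Σ_{i≥7} C(9,i)·!(9-i) = 36·1 + 9·0 + 1·1 = 37.
Total outcomes: 9! = 362880.
Probability = 37/362880 = 37/362880.

37/362880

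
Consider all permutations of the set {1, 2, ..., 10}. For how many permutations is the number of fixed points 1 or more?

2293839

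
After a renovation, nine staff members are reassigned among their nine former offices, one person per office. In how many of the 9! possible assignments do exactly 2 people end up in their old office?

66744

Choose which 2 of the 9 are fixed: C(9,2) = 36.
The remaining 7 must be deranged: !7 = 1854.
Total: 36 × 1854 = 66744.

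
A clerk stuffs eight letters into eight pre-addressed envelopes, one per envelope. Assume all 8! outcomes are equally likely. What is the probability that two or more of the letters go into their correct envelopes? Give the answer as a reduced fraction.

2131/8064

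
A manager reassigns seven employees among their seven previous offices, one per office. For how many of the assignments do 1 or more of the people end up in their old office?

Sum C(7,i)·!(7-i) for i = 1..7:
  i=1: C(7,1)·!6 = 7·265 = 1855
  i=2: C(7,2)·!5 = 21·44 = 924
  i=3: C(7,3)·!4 = 35·9 = 315
  i=4: C(7,4)·!3 = 35·2 = 70
  i=5: C(7,5)·!2 = 21·1 = 21
  i=6: C(7,6)·!1 = 7·0 = 0
  i=7: C(7,7)·!0 = 1·1 = 1
Total = 3186.

3186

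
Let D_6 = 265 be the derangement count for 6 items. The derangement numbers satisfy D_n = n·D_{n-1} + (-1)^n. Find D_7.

D_7 = 7·265 - 1 = 1854.

1854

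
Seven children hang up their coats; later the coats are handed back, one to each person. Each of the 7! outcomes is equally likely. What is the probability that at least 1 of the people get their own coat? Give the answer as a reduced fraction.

Favorable outcomes: Σ_{i≥1} C(7,i)·!(7-i) = 7·265 + 21·44 + 35·9 + 35·2 + 21·1 + 7·0 + 1·1 = 3186.
Total outcomes: 7! = 5040.
Probability = 3186/5040 = 177/280.

177/280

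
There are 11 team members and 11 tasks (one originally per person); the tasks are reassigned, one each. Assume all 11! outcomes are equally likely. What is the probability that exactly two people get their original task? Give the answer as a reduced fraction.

16687/90720

Favorable outcomes: C(11,2)·!9 = 55·133496 = 7342280.
Total outcomes: 11! = 39916800.
Probability = 7342280/39916800 = 16687/90720.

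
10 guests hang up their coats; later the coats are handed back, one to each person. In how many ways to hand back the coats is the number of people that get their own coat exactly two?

667485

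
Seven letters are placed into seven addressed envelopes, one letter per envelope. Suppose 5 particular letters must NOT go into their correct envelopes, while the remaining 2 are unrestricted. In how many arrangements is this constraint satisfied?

Let A_j be the event that the j-th constrained one is fixed. By inclusion-exclusion over the 5 events:
Σ_{j=0}^{5} (-1)^j C(5,j)(7-j)!
= C(5,0)·7! - C(5,1)·6! + C(5,2)·5! - C(5,3)·4! + C(5,4)·3! - C(5,5)·2!
= 5040 - 3600 + 1200 - 240 + 30 - 2
= 2428

2428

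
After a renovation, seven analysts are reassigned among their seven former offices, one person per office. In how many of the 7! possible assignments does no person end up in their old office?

1854

!7 = 7! · Σ_{k=0}^{7} (-1)^k/k!
= 7! - 7!/1! + 7!/2! - 7!/3! + 7!/4! - 7!/5! + 7!/6! - 7!/7!
= 5040 - 5040 + 2520 - 840 + 210 - 42 + 7 - 1
= 1854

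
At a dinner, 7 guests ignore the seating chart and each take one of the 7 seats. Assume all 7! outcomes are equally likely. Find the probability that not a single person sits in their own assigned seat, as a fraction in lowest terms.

103/280

Favorable outcomes: !7 = 1854.
Total outcomes: 7! = 5040.
Probability = 1854/5040 = 103/280.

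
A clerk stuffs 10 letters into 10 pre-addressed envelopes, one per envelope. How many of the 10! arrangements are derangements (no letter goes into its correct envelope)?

1334961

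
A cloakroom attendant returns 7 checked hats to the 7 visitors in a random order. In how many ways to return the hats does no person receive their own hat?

1854

Recurrence: !7 = 6·(!6 + !5).
!7 = 6·(265 + 44) = 6·309 = 1854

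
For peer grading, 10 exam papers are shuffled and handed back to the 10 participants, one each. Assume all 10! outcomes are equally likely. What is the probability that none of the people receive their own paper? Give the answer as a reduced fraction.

16481/44800

Favorable outcomes: !10 = 1334961.
Total outcomes: 10! = 3628800.
Probability = 1334961/3628800 = 16481/44800.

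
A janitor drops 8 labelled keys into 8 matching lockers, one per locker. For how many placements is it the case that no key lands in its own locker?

!8 is the nearest integer to 8!/e.
8! = 40320, and 40320/e ≈ 14832.90, so !8 = 14833.

14833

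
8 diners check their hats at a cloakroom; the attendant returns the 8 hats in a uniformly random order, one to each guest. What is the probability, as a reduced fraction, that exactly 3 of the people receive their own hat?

11/180

Favorable outcomes: C(8,3)·!5 = 56·44 = 2464.
Total outcomes: 8! = 40320.
Probability = 2464/40320 = 11/180.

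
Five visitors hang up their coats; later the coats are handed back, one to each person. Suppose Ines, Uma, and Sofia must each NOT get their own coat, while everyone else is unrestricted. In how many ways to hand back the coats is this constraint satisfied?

Let A_j be the event that the j-th constrained one is fixed. By inclusion-exclusion over the 3 events:
Σ_{j=0}^{3} (-1)^j C(3,j)(5-j)!
= C(3,0)·5! - C(3,1)·4! + C(3,2)·3! - C(3,3)·2!
= 120 - 72 + 18 - 2
= 64

64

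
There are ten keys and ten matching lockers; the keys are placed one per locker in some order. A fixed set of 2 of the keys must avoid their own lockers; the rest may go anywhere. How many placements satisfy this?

Let A_j be the event that the j-th constrained one is fixed. By inclusion-exclusion over the 2 events:
Σ_{j=0}^{2} (-1)^j C(2,j)(10-j)!
= C(2,0)·10! - C(2,1)·9! + C(2,2)·8!
= 3628800 - 725760 + 40320
= 2943360

2943360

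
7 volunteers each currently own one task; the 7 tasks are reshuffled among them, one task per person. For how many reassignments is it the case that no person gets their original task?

The number of derangements of 7 is !7 = Σ_{k=0}^{7} (-1)^k·7!/k!
= 7! - 7!/1! + 7!/2! - 7!/3! + 7!/4! - 7!/5! + 7!/6! - 7!/7!
= 5040 - 5040 + 2520 - 840 + 210 - 42 + 7 - 1
= 1854

1854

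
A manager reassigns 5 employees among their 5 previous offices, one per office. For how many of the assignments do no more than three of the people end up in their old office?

# with exactly i fixed is C(5,i)·!(5-i); sum over i=0..3:
  i=0: C(5,0)·!5 = 1·44 = 44
  i=1: C(5,1)·!4 = 5·9 = 45
  i=2: C(5,2)·!3 = 10·2 = 20
  i=3: C(5,3)·!2 = 10·1 = 10
Total = 119.

119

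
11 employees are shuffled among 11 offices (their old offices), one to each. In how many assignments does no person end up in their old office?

14684570

The number of derangements of 11 is !11 = Σ_{k=0}^{11} (-1)^k·11!/k!
= 11! - 11!/1! + 11!/2! - 11!/3! + 11!/4! - 11!/5! + 11!/6! - 11!/7! + 11!/8! - 11!/9! + 11!/10! - 11!/11!
= 39916800 - 39916800 + 19958400 - 6652800 + 1663200 - 332640 + 55440 - 7920 + 990 - 110 + 11 - 1
= 14684570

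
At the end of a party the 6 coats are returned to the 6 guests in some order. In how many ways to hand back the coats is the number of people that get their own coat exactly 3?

Pick the 3 fixed positions: C(6,3) = 20 ways.
The other 3 form a derangement: !3 = 2.
Total: 20 × 2 = 40.

40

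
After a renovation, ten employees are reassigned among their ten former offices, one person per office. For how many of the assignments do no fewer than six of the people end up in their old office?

Sum C(10,i)·!(10-i) for i = 6..10:
  i=6: C(10,6)·!4 = 210·9 = 1890
  i=7: C(10,7)·!3 = 120·2 = 240
  i=8: C(10,8)·!2 = 45·1 = 45
  i=9: C(10,9)·!1 = 10·0 = 0
  i=10: C(10,10)·!0 = 1·1 = 1
Total = 2176.

2176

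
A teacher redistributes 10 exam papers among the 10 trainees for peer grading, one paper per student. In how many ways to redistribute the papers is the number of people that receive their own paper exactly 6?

1890

Pick the 6 fixed positions: C(10,6) = 210 ways.
The other 4 form a derangement: !4 = 9.
Total: 210 × 9 = 1890.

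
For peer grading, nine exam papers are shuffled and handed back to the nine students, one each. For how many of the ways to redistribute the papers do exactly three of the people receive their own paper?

22260

Choose which 3 of the 9 are fixed: C(9,3) = 84.
The other 6 form a derangement: !6 = 265.
Total: 84 × 265 = 22260.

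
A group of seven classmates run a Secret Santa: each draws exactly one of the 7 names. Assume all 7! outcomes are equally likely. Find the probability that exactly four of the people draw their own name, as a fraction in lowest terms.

1/72

Favorable outcomes: C(7,4)·!3 = 35·2 = 70.
Total outcomes: 7! = 5040.
Probability = 70/5040 = 1/72.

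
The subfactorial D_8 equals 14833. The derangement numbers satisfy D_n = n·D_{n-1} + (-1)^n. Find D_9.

133496

D_9 = 9·14833 - 1 = 133496.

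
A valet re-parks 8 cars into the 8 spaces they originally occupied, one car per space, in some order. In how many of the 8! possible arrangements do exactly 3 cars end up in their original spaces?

Pick the 3 fixed positions: C(8,3) = 56 ways.
The remaining 5 must be deranged: !5 = 44.
Total: 56 × 44 = 2464.

2464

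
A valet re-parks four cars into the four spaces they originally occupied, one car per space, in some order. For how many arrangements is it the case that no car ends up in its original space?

The number of derangements of 4 is !4 = Σ_{k=0}^{4} (-1)^k·4!/k!
= 4! - 4!/1! + 4!/2! - 4!/3! + 4!/4!
= 24 - 24 + 12 - 4 + 1
= 9

9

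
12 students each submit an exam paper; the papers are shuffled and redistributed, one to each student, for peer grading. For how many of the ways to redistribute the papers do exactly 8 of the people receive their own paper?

4455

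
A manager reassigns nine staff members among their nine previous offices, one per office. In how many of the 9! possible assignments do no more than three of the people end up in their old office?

355997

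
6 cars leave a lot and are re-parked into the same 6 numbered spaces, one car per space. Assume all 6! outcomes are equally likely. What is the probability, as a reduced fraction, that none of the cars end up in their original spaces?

53/144

Favorable outcomes: !6 = 265.
Total outcomes: 6! = 720.
Probability = 265/720 = 53/144.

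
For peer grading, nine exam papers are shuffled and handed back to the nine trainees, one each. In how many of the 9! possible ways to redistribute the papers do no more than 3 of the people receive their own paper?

355997

Sum C(9,i)·!(9-i) for i = 0..3:
  i=0: C(9,0)·!9 = 1·133496 = 133496
  i=1: C(9,1)·!8 = 9·14833 = 133497
  i=2: C(9,2)·!7 = 36·1854 = 66744
  i=3: C(9,3)·!6 = 84·265 = 22260
Total = 355997.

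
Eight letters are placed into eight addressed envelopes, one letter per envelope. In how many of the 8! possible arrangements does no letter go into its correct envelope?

!8 is the nearest integer to 8!/e.
8! = 40320, and 40320/e ≈ 14832.90, so !8 = 14833.

14833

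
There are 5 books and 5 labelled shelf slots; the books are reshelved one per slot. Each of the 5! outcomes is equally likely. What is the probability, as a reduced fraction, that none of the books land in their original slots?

11/30

Favorable outcomes: !5 = 44.
Total outcomes: 5! = 120.
Probability = 44/120 = 11/30.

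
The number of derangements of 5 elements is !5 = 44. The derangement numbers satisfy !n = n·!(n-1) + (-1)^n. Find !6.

265

!6 = 6·44 + 1 = 265.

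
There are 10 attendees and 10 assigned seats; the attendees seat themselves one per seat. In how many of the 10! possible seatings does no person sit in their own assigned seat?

1334961

The subfactorial !10 = [10!/e] (nearest integer).
10! = 3628800, and 3628800/e ≈ 1334960.92, so !10 = 1334961.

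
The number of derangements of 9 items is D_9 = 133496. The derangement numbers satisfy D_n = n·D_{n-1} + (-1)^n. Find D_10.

D_10 = 10·133496 + 1 = 1334961.

1334961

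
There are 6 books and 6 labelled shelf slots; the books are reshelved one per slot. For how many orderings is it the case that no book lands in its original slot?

265

The subfactorial !6 = [6!/e] (nearest integer).
6! = 720, and 720/e ≈ 264.87, so !6 = 265.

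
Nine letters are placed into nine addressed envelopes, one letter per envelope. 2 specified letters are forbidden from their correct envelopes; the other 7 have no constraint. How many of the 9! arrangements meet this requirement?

287280

Let A_j be the event that the j-th constrained one is fixed. By inclusion-exclusion over the 2 events:
Σ_{j=0}^{2} (-1)^j C(2,j)(9-j)!
= C(2,0)·9! - C(2,1)·8! + C(2,2)·7!
= 362880 - 80640 + 5040
= 287280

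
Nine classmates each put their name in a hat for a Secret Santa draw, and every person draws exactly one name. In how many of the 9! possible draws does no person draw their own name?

The number of derangements of 9 is !9 = Σ_{k=0}^{9} (-1)^k·9!/k!
= 9! - 9!/1! + 9!/2! - 9!/3! + 9!/4! - 9!/5! + 9!/6! - 9!/7! + 9!/8! - 9!/9!
= 362880 - 362880 + 181440 - 60480 + 15120 - 3024 + 504 - 72 + 9 - 1
= 133496

133496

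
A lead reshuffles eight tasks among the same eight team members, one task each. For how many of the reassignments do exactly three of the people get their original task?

Choose which 3 of the 8 are fixed: C(8,3) = 56.
The other 5 form a derangement: !5 = 44.
Total: 56 × 44 = 2464.

2464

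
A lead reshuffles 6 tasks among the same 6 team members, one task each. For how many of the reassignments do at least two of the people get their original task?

191

Sum C(6,i)·!(6-i) for i = 2..6:
  i=2: C(6,2)·!4 = 15·9 = 135
  i=3: C(6,3)·!3 = 20·2 = 40
  i=4: C(6,4)·!2 = 15·1 = 15
  i=5: C(6,5)·!1 = 6·0 = 0
  i=6: C(6,6)·!0 = 1·1 = 1
Total = 191.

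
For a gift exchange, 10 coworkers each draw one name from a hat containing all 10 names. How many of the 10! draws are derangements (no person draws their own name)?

Use !n = n·!(n-1) + (-1)^n.
!10 = 10·133496 + 1 = 1334961

1334961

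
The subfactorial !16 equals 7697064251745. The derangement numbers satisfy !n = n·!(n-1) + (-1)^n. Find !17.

130850092279664

!17 = 17·7697064251745 - 1 = 130850092279664.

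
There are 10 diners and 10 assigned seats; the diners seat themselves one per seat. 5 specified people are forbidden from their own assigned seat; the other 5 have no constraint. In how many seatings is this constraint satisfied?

Let A_j be the event that the j-th constrained one is fixed. By inclusion-exclusion over the 5 events:
Σ_{j=0}^{5} (-1)^j C(5,j)(10-j)!
= C(5,0)·10! - C(5,1)·9! + C(5,2)·8! - C(5,3)·7! + C(5,4)·6! - C(5,5)·5!
= 3628800 - 1814400 + 403200 - 50400 + 3600 - 120
= 2170680

2170680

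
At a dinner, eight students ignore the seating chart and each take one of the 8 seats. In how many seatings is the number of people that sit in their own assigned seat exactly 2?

7420

Pick the 2 fixed positions: C(8,2) = 28 ways.
The remaining 6 must be deranged: !6 = 265.
Total: 28 × 265 = 7420.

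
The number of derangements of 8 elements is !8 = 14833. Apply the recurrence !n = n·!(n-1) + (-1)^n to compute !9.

133496

!9 = 9·14833 - 1 = 133496.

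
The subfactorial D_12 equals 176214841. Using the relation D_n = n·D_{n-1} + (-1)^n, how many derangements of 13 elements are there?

D_13 = 13·176214841 - 1 = 2290792932.

2290792932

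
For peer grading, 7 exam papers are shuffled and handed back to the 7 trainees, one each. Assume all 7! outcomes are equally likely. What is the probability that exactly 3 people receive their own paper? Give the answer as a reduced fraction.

Favorable outcomes: C(7,3)·!4 = 35·9 = 315.
Total outcomes: 7! = 5040.
Probability = 315/5040 = 1/16.

1/16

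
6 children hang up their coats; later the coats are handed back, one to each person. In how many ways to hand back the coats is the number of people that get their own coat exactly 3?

Choose which 3 of the 6 are fixed: C(6,3) = 20.
The remaining 3 must be deranged: !3 = 2.
Total: 20 × 2 = 40.

40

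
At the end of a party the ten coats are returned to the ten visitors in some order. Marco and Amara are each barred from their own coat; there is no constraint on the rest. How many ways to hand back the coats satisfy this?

Let A_j be the event that the j-th constrained one is fixed. By inclusion-exclusion over the 2 events:
Σ_{j=0}^{2} (-1)^j C(2,j)(10-j)!
= C(2,0)·10! - C(2,1)·9! + C(2,2)·8!
= 3628800 - 725760 + 40320
= 2943360

2943360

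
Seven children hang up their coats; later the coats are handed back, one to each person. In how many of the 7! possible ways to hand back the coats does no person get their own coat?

!7 is the nearest integer to 7!/e.
7! = 5040, and 5040/e ≈ 1854.11, so !7 = 1854.

1854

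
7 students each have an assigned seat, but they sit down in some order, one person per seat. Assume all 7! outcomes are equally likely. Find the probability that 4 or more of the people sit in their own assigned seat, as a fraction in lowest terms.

Favorable outcomes: Σ_{i≥4} C(7,i)·!(7-i) = 35·2 + 21·1 + 7·0 + 1·1 = 92.
Total outcomes: 7! = 5040.
Probability = 92/5040 = 23/1260.

23/1260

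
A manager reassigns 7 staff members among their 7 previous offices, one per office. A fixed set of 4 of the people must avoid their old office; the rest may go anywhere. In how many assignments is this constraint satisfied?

Let A_j be the event that the j-th constrained one is fixed. By inclusion-exclusion over the 4 events:
Σ_{j=0}^{4} (-1)^j C(4,j)(7-j)!
= C(4,0)·7! - C(4,1)·6! + C(4,2)·5! - C(4,3)·4! + C(4,4)·3!
= 5040 - 2880 + 720 - 96 + 6
= 2790

2790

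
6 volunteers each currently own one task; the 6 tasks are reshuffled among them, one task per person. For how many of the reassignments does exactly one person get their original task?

264

Choose which one of the 6 is fixed: C(6,1) = 6.
The remaining 5 must be deranged: !5 = 44.
Total: 6 × 44 = 264.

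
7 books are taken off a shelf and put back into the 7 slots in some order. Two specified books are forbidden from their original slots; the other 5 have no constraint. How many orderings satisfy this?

3720

Inclusion-exclusion on the 2 forbidden self-matches:
Σ_{j=0}^{2} (-1)^j C(2,j)(7-j)!
= C(2,0)·7! - C(2,1)·6! + C(2,2)·5!
= 5040 - 1440 + 120
= 3720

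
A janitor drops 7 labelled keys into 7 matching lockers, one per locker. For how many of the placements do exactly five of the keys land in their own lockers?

21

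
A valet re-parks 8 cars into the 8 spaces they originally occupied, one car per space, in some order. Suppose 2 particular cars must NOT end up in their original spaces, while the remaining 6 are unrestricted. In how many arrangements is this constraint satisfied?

30960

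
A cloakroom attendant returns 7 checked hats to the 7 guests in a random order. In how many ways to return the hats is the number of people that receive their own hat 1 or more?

# with exactly i fixed is C(7,i)·!(7-i); sum over i=1..7:
  i=1: C(7,1)·!6 = 7·265 = 1855
  i=2: C(7,2)·!5 = 21·44 = 924
  i=3: C(7,3)·!4 = 35·9 = 315
  i=4: C(7,4)·!3 = 35·2 = 70
  i=5: C(7,5)·!2 = 21·1 = 21
  i=6: C(7,6)·!1 = 7·0 = 0
  i=7: C(7,7)·!0 = 1·1 = 1
Total = 3186.

3186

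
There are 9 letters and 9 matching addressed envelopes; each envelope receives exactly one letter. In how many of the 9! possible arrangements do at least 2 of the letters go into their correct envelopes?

# with exactly i fixed is C(9,i)·!(9-i); sum over i=2..9:
  i=2: C(9,2)·!7 = 36·1854 = 66744
  i=3: C(9,3)·!6 = 84·265 = 22260
  i=4: C(9,4)·!5 = 126·44 = 5544
  i=5: C(9,5)·!4 = 126·9 = 1134
  i=6: C(9,6)·!3 = 84·2 = 168
  i=7: C(9,7)·!2 = 36·1 = 36
  i=8: C(9,8)·!1 = 9·0 = 0
  i=9: C(9,9)·!0 = 1·1 = 1
Total = 95887.

95887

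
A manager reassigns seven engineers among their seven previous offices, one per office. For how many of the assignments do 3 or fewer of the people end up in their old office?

4948

Sum C(7,i)·!(7-i) for i = 0..3:
  i=0: C(7,0)·!7 = 1·1854 = 1854
  i=1: C(7,1)·!6 = 7·265 = 1855
  i=2: C(7,2)·!5 = 21·44 = 924
  i=3: C(7,3)·!4 = 35·9 = 315
Total = 4948.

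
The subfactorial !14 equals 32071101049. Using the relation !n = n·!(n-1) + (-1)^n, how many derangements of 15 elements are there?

481066515734

!15 = 15·32071101049 - 1 = 481066515734.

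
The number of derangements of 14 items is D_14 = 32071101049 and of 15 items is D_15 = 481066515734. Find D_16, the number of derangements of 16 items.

7697064251745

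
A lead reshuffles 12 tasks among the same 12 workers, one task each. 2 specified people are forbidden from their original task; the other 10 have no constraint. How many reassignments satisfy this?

402796800

Inclusion-exclusion on the 2 forbidden self-matches:
Σ_{j=0}^{2} (-1)^j C(2,j)(12-j)!
= C(2,0)·12! - C(2,1)·11! + C(2,2)·10!
= 479001600 - 79833600 + 3628800
= 402796800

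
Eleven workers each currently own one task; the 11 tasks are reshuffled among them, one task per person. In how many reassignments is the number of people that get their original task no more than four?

39770686

Sum C(11,i)·!(11-i) for i = 0..4:
  i=0: C(11,0)·!11 = 1·14684570 = 14684570
  i=1: C(11,1)·!10 = 11·1334961 = 14684571
  i=2: C(11,2)·!9 = 55·133496 = 7342280
  i=3: C(11,3)·!8 = 165·14833 = 2447445
  i=4: C(11,4)·!7 = 330·1854 = 611820
Total = 39770686.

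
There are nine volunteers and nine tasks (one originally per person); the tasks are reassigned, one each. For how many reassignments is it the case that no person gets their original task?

133496

!9 is the nearest integer to 9!/e.
9! = 362880, and 362880/e ≈ 133496.09, so !9 = 133496.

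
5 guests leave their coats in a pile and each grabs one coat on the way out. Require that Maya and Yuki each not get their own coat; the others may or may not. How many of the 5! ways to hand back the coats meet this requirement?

78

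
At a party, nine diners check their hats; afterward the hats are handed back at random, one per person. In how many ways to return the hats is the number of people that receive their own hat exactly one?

Choose which one of the 9 is fixed: C(9,1) = 9.
The other 8 form a derangement: !8 = 14833.
Total: 9 × 14833 = 133497.

133497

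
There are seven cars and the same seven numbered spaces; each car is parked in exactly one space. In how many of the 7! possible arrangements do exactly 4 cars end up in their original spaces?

70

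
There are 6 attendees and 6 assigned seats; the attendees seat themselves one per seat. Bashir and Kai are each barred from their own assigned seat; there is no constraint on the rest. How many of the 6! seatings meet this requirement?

Inclusion-exclusion on the 2 forbidden self-matches:
Σ_{j=0}^{2} (-1)^j C(2,j)(6-j)!
= C(2,0)·6! - C(2,1)·5! + C(2,2)·4!
= 720 - 240 + 24
= 504

504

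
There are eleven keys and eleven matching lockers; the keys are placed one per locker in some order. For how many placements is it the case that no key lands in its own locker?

The subfactorial !11 = [11!/e] (nearest integer).
11! = 39916800, and 39916800/e ≈ 14684570.08, so !11 = 14684570.

14684570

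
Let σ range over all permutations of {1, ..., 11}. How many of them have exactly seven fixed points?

2970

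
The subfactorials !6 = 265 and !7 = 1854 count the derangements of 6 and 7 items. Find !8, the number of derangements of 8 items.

14833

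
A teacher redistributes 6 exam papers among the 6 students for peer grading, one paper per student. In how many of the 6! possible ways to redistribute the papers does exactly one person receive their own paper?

Pick the single fixed position: C(6,1) = 6 ways.
The other 5 form a derangement: !5 = 44.
Total: 6 × 44 = 264.

264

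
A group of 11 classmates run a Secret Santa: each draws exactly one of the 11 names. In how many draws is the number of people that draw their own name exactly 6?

20328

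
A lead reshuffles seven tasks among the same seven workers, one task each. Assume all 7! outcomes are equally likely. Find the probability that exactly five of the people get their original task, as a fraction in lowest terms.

1/240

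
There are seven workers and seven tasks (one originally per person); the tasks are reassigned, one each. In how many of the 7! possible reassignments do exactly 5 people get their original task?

Pick the 5 fixed positions: C(7,5) = 21 ways.
The other 2 form a derangement: !2 = 1.
Total: 21 × 1 = 21.

21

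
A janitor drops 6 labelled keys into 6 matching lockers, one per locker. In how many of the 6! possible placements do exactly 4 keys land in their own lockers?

Pick the 4 fixed positions: C(6,4) = 15 ways.
The remaining 2 must be deranged: !2 = 1.
Total: 15 × 1 = 15.

15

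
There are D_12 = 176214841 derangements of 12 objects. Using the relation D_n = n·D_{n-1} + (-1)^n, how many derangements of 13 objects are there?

2290792932

D_13 = 13·176214841 - 1 = 2290792932.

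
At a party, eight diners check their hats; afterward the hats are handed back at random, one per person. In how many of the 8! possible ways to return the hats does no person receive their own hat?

!8 is the nearest integer to 8!/e.
8! = 40320, and 40320/e ≈ 14832.90, so !8 = 14833.

14833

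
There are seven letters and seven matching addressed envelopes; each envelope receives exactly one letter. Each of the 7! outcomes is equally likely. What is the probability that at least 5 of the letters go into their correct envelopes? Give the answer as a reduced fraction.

Favorable outcomes: Σ_{i≥5} C(7,i)·!(7-i) = 21·1 + 7·0 + 1·1 = 22.
Total outcomes: 7! = 5040.
Probability = 22/5040 = 11/2520.

11/2520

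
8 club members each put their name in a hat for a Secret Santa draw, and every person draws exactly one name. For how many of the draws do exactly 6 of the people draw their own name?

28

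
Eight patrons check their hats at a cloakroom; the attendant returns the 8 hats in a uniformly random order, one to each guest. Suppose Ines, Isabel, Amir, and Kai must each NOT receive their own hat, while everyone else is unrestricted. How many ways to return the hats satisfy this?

Let A_j be the event that the j-th constrained one is fixed. By inclusion-exclusion over the 4 events:
Σ_{j=0}^{4} (-1)^j C(4,j)(8-j)!
= C(4,0)·8! - C(4,1)·7! + C(4,2)·6! - C(4,3)·5! + C(4,4)·4!
= 40320 - 20160 + 4320 - 480 + 24
= 24024

24024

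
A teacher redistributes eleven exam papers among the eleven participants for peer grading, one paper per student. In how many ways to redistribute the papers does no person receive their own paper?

The number of derangements of 11 is !11 = Σ_{k=0}^{11} (-1)^k·11!/k!
= 11! - 11!/1! + 11!/2! - 11!/3! + 11!/4! - 11!/5! + 11!/6! - 11!/7! + 11!/8! - 11!/9! + 11!/10! - 11!/11!
= 39916800 - 39916800 + 19958400 - 6652800 + 1663200 - 332640 + 55440 - 7920 + 990 - 110 + 11 - 1
= 14684570

14684570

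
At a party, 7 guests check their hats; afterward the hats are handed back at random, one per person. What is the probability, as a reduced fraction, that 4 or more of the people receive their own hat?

Favorable outcomes: Σ_{i≥4} C(7,i)·!(7-i) = 35·2 + 21·1 + 7·0 + 1·1 = 92.
Total outcomes: 7! = 5040.
Probability = 92/5040 = 23/1260.

23/1260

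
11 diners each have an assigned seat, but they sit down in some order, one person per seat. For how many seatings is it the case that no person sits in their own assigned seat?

14684570

!11 = 11! · Σ_{k=0}^{11} (-1)^k/k!
= 11! - 11!/1! + 11!/2! - 11!/3! + 11!/4! - 11!/5! + 11!/6! - 11!/7! + 11!/8! - 11!/9! + 11!/10! - 11!/11!
= 39916800 - 39916800 + 19958400 - 6652800 + 1663200 - 332640 + 55440 - 7920 + 990 - 110 + 11 - 1
= 14684570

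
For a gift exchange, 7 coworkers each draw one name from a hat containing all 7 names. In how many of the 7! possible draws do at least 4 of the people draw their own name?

# with exactly i fixed is C(7,i)·!(7-i); sum over i=4..7:
  i=4: C(7,4)·!3 = 35·2 = 70
  i=5: C(7,5)·!2 = 21·1 = 21
  i=6: C(7,6)·!1 = 7·0 = 0
  i=7: C(7,7)·!0 = 1·1 = 1
Total = 92.

92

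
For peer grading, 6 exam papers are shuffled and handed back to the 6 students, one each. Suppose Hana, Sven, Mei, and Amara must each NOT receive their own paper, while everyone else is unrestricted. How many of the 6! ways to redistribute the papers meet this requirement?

Let A_j be the event that the j-th constrained one is fixed. By inclusion-exclusion over the 4 events:
Σ_{j=0}^{4} (-1)^j C(4,j)(6-j)!
= C(4,0)·6! - C(4,1)·5! + C(4,2)·4! - C(4,3)·3! + C(4,4)·2!
= 720 - 480 + 144 - 24 + 2
= 362

362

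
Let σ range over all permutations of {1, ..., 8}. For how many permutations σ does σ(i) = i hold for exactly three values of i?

2464

Choose which 3 of the 8 are fixed: C(8,3) = 56.
The remaining 5 must be deranged: !5 = 44.
Total: 56 × 44 = 2464.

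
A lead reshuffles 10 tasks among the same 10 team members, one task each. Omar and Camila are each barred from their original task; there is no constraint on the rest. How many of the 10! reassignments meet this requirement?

Inclusion-exclusion on the 2 forbidden self-matches:
Σ_{j=0}^{2} (-1)^j C(2,j)(10-j)!
= C(2,0)·10! - C(2,1)·9! + C(2,2)·8!
= 3628800 - 725760 + 40320
= 2943360

2943360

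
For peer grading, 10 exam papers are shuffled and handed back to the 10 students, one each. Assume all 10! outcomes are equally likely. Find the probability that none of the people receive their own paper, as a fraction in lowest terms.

16481/44800

Favorable outcomes: !10 = 1334961.
Total outcomes: 10! = 3628800.
Probability = 1334961/3628800 = 16481/44800.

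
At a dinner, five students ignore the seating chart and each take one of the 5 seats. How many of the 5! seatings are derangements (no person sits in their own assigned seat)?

44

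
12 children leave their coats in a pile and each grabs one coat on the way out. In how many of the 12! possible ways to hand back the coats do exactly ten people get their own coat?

Choose which 10 of the 12 are fixed: C(12,10) = 66.
The other 2 form a derangement: !2 = 1.
Total: 66 × 1 = 66.

66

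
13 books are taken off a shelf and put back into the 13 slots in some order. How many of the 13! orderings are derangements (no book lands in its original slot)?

2290792932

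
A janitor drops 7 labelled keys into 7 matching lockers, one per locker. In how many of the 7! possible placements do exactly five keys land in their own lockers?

Pick the 5 fixed positions: C(7,5) = 21 ways.
The remaining 2 must be deranged: !2 = 1.
Total: 21 × 1 = 21.

21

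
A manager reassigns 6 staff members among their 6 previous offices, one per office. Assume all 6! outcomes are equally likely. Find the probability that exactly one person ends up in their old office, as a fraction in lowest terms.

Favorable outcomes: C(6,1)·!5 = 6·44 = 264.
Total outcomes: 6! = 720.
Probability = 264/720 = 11/30.

11/30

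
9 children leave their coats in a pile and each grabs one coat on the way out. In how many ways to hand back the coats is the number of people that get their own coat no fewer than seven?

Sum C(9,i)·!(9-i) for i = 7..9:
  i=7: C(9,7)·!2 = 36·1 = 36
  i=8: C(9,8)·!1 = 9·0 = 0
  i=9: C(9,9)·!0 = 1·1 = 1
Total = 37.

37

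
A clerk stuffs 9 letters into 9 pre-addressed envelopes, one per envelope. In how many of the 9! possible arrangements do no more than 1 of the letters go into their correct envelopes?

266993

Sum C(9,i)·!(9-i) for i = 0..1:
  i=0: C(9,0)·!9 = 1·133496 = 133496
  i=1: C(9,1)·!8 = 9·14833 = 133497
Total = 266993.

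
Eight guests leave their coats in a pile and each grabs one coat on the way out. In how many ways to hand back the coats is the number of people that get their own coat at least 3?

# with exactly i fixed is C(8,i)·!(8-i); sum over i=3..8:
  i=3: C(8,3)·!5 = 56·44 = 2464
  i=4: C(8,4)·!4 = 70·9 = 630
  i=5: C(8,5)·!3 = 56·2 = 112
  i=6: C(8,6)·!2 = 28·1 = 28
  i=7: C(8,7)·!1 = 8·0 = 0
  i=8: C(8,8)·!0 = 1·1 = 1
Total = 3235.

3235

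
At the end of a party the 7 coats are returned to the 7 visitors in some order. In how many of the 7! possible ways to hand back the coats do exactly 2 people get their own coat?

924

Pick the 2 fixed positions: C(7,2) = 21 ways.
The other 5 form a derangement: !5 = 44.
Total: 21 × 44 = 924.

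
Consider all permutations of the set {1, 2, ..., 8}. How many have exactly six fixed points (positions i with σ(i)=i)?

Choose which 6 of the 8 are fixed: C(8,6) = 28.
The other 2 form a derangement: !2 = 1.
Total: 28 × 1 = 28.

28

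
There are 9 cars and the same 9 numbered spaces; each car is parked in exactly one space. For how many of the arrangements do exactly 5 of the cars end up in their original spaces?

Pick the 5 fixed positions: C(9,5) = 126 ways.
The other 4 form a derangement: !4 = 9.
Total: 126 × 9 = 1134.

1134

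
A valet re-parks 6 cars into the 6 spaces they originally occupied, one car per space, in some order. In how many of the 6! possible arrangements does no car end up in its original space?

The subfactorial !6 = [6!/e] (nearest integer).
6! = 720, and 720/e ≈ 264.87, so !6 = 265.

265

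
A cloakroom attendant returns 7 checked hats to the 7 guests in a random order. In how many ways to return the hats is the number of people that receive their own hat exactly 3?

Choose which 3 of the 7 are fixed: C(7,3) = 35.
The remaining 4 must be deranged: !4 = 9.
Total: 35 × 9 = 315.

315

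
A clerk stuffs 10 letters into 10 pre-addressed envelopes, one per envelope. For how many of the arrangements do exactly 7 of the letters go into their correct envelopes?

Choose which 7 of the 10 are fixed: C(10,7) = 120.
The other 3 form a derangement: !3 = 2.
Total: 120 × 2 = 240.

240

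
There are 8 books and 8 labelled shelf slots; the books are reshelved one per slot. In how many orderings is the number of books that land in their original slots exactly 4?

630

Pick the 4 fixed positions: C(8,4) = 70 ways.
The other 4 form a derangement: !4 = 9.
Total: 70 × 9 = 630.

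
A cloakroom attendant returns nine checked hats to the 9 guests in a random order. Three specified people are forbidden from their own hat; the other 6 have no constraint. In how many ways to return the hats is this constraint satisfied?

256320

Inclusion-exclusion on the 3 forbidden self-matches:
Σ_{j=0}^{3} (-1)^j C(3,j)(9-j)!
= C(3,0)·9! - C(3,1)·8! + C(3,2)·7! - C(3,3)·6!
= 362880 - 120960 + 15120 - 720
= 256320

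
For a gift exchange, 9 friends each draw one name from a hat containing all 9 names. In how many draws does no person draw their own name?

!9 is the nearest integer to 9!/e.
9! = 362880, and 362880/e ≈ 133496.09, so !9 = 133496.

133496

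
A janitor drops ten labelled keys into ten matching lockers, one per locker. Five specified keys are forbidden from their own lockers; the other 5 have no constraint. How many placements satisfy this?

Inclusion-exclusion on the 5 forbidden self-matches:
Σ_{j=0}^{5} (-1)^j C(5,j)(10-j)!
= C(5,0)·10! - C(5,1)·9! + C(5,2)·8! - C(5,3)·7! + C(5,4)·6! - C(5,5)·5!
= 3628800 - 1814400 + 403200 - 50400 + 3600 - 120
= 2170680

2170680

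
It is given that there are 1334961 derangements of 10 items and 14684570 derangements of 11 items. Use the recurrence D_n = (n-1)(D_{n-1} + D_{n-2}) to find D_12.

D_12 = (12-1)·(D_11 + D_10) = 11·(14684570 + 1334961) = 11·16019531 = 176214841.

176214841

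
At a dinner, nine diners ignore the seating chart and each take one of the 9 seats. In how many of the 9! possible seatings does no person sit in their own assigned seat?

The subfactorial !9 = [9!/e] (nearest integer).
9! = 362880, and 362880/e ≈ 133496.09, so !9 = 133496.

133496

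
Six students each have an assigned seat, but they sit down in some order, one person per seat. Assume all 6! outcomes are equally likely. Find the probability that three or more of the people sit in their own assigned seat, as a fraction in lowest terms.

7/90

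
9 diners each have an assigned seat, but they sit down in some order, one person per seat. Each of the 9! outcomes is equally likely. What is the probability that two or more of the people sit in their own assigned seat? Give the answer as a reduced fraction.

Favorable outcomes: Σ_{i≥2} C(9,i)·!(9-i) = 36·1854 + 84·265 + 126·44 + 126·9 + 84·2 + 36·1 + 9·0 + 1·1 = 95887.
Total outcomes: 9! = 362880.
Probability = 95887/362880 = 95887/362880.

95887/362880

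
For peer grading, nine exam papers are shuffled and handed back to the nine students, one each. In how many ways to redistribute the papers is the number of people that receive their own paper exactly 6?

168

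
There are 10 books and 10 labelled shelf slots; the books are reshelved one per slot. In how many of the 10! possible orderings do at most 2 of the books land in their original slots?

3337406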